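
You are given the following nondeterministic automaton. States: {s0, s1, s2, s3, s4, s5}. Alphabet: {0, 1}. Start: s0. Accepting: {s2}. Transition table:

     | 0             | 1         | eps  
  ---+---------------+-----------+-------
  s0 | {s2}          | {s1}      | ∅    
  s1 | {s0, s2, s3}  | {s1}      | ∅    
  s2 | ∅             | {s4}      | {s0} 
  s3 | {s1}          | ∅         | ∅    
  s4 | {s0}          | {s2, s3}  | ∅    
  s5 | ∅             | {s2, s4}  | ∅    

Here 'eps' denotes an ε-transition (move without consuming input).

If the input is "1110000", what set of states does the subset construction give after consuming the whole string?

{s0, s1, s2}

Start in {s0}.
Read '1': {s0} → {s1}.
Read '1': {s1} → {s1}.
Read '1': {s1} → {s1}.
Read '0': {s1} → {s0, s2, s3}.
Read '0': {s0, s2, s3} → {s0, s1, s2}.
Read '0': {s0, s1, s2} → {s0, s2, s3}.
Read '0': {s0, s2, s3} → {s0, s1, s2}.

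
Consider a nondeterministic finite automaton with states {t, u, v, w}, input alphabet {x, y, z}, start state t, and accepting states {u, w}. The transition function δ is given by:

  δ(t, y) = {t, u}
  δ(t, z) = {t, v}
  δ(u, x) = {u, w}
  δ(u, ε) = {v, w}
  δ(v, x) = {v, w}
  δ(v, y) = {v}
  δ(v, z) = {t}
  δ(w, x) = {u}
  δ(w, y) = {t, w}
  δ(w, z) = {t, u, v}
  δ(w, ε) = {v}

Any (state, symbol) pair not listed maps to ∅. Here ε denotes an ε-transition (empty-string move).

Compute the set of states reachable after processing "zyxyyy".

{t, u, v, w}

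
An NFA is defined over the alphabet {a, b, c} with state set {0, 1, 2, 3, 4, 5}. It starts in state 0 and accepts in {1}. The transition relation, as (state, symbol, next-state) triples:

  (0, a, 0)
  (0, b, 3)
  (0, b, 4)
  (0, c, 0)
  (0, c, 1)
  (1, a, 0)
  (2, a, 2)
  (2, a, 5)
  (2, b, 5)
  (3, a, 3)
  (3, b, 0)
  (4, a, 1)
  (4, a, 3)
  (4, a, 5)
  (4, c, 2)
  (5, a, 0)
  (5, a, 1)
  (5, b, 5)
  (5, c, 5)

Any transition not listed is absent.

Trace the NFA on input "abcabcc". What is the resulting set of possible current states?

{5}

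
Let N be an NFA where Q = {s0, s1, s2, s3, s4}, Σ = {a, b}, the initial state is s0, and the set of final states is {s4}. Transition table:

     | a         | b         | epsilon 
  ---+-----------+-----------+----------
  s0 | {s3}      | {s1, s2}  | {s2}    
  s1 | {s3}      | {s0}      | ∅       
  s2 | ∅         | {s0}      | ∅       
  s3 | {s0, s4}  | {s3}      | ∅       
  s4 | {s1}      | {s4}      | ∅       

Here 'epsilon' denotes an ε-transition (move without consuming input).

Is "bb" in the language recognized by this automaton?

Start: ε-closure({s0}) = {s0, s2}.
Read 'b': s0→{s1, s2}, s2→{s0}; now {s0, s1, s2}.
Read 'b': s0→{s1, s2}, s1→{s0}, s2→{s0}; now {s0, s1, s2}.
The final set {s0, s1, s2} contains no accepting state.

No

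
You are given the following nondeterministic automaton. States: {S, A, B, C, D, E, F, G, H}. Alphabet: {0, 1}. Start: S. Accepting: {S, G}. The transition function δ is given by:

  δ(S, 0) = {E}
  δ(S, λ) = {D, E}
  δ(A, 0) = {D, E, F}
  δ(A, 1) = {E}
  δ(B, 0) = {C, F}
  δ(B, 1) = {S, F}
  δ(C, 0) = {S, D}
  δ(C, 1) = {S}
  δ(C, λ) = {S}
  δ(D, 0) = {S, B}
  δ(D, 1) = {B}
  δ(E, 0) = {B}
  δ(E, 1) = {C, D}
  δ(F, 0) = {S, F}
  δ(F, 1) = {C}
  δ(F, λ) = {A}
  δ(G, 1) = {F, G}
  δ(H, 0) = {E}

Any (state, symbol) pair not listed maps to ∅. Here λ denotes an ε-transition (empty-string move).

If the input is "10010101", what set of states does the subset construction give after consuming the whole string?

{S, A, B, C, D, E, F}

Start: ε-closure({S}) = {S, D, E}.
Read '1': {S, D, E} → {S, B, C, D, E}.
Read '0': {S, B, C, D, E} → {S, A, B, C, D, E, F}.
Read '0': {S, A, B, C, D, E, F} → {S, A, B, C, D, E, F}.
Read '1': {S, A, B, C, D, E, F} → {S, A, B, C, D, E, F}.
Read '0': {S, A, B, C, D, E, F} → {S, A, B, C, D, E, F}.
Read '1': {S, A, B, C, D, E, F} → {S, A, B, C, D, E, F}.
Read '0': {S, A, B, C, D, E, F} → {S, A, B, C, D, E, F}.
Read '1': {S, A, B, C, D, E, F} → {S, A, B, C, D, E, F}.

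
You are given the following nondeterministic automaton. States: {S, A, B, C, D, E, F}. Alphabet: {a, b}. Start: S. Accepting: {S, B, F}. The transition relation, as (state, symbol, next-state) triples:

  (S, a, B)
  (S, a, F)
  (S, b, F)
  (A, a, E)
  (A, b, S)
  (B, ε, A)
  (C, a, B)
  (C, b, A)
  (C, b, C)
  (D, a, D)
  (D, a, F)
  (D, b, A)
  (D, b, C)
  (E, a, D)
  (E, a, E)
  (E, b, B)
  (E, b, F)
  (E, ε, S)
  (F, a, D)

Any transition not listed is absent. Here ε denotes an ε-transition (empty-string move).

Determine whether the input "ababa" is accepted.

Yes

Start in {S}.
Read 'a': S→{B, F}; union {B, F}; ε-closure = {A, B, F}.
Read 'b': A→{S}, B→∅, F→∅; now {S}.
Read 'a': S→{B, F}; union {B, F}; ε-closure = {A, B, F}.
Read 'b': A→{S}, B→∅, F→∅; now {S}.
Read 'a': S→{B, F}; union {B, F}; ε-closure = {A, B, F}.
The final set {A, B, F} contains the accepting states B, F.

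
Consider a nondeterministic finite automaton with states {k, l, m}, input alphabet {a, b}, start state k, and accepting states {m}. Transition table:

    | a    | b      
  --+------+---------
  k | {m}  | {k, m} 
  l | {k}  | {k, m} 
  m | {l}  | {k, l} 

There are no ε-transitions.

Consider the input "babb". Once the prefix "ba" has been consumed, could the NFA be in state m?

Yes

Start in {k}.
Read 'b': {k} → {k, m}.
Read 'a': {k, m} → {l, m}.
State m is in {l, m}.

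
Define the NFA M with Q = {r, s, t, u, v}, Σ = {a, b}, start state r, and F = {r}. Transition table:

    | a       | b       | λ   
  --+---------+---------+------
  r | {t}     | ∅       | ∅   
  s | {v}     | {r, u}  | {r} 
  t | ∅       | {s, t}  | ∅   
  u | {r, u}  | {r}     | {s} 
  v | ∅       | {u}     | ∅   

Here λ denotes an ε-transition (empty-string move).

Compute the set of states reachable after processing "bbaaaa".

Start in {r}.
Read 'b': {r} → ∅.
The set is empty and remains empty for the remaining 5 symbols.

∅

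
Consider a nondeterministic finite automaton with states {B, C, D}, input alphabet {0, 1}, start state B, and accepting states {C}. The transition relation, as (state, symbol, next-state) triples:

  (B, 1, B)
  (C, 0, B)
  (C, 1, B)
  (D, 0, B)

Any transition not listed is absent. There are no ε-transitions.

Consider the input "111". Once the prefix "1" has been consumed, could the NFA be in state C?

No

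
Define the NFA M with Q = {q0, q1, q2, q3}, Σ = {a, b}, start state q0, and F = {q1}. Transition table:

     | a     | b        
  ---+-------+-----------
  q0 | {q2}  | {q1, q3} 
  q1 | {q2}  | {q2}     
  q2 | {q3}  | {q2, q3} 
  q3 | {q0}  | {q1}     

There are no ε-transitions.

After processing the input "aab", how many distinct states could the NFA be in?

1

Start in {q0}.
Read 'a': q0→{q2}; now {q2}.
Read 'a': q2→{q3}; now {q3}.
Read 'b': q3→{q1}; now {q1}.
That set has 1 state.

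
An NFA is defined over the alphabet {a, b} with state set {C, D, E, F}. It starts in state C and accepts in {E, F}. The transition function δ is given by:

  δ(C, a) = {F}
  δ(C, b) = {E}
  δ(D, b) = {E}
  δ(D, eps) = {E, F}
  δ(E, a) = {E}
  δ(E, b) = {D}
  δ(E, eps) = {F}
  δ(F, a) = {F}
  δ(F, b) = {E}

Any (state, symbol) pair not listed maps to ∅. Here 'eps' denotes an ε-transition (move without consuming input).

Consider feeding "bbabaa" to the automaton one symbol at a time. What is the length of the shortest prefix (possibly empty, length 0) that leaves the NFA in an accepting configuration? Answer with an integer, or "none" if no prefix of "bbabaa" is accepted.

1

Start in {C}.
Read 'b': C→{E}; union {E}; ε-closure = {E, F}.
None of the earlier sets intersect F, but {E, F} does.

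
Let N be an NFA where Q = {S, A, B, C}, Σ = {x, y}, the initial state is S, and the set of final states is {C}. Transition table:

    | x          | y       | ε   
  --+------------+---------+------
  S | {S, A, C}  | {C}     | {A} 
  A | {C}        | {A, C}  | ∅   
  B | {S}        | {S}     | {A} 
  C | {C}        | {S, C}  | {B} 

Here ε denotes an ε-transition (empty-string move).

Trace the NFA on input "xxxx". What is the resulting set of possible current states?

{S, A, B, C}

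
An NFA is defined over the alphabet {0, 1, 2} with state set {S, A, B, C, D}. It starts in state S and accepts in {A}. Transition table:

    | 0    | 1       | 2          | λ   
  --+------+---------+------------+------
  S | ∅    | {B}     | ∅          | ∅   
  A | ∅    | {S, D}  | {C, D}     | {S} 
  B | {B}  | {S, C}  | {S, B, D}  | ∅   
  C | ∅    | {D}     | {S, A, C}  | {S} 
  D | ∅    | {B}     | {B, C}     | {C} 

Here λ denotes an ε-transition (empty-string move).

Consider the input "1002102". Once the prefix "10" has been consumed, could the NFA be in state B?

Start in {S}.
Read '1': S→{B}; now {B}.
Read '0': B→{B}; now {B}.
State B is in {B}.

Yes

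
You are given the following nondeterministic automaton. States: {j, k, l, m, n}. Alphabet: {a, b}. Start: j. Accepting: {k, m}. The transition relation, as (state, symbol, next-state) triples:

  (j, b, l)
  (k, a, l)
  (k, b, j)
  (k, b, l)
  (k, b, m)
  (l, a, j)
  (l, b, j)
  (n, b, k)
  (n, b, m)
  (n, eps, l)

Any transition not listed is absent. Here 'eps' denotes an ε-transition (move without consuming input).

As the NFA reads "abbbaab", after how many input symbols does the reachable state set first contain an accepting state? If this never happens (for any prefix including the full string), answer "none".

Start in {j}.
Read 'a': {j} → ∅.
The set is empty and remains empty for the remaining 6 symbols.
No reachable set along the way intersects F.

none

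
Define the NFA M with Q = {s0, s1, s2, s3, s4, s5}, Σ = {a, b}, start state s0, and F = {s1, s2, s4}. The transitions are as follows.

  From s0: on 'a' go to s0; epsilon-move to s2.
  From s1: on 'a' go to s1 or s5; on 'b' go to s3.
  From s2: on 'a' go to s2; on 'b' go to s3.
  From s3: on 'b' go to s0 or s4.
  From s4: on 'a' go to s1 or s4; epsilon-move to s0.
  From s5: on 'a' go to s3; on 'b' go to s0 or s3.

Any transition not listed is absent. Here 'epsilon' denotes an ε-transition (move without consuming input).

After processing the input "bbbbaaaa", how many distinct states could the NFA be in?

6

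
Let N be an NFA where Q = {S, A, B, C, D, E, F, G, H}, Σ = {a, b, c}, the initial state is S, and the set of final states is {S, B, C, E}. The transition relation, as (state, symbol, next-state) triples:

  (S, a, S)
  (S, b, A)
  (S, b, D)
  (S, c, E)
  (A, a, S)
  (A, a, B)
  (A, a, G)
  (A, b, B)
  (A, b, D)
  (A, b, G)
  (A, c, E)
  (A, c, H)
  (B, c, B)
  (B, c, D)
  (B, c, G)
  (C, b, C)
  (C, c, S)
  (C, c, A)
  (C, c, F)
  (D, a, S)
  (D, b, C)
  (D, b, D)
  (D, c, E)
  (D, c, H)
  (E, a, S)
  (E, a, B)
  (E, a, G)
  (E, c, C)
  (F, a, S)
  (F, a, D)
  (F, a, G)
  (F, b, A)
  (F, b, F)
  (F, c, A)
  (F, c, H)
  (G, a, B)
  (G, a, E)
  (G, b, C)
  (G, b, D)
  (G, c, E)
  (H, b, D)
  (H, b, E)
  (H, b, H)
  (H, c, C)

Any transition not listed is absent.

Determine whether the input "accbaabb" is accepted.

No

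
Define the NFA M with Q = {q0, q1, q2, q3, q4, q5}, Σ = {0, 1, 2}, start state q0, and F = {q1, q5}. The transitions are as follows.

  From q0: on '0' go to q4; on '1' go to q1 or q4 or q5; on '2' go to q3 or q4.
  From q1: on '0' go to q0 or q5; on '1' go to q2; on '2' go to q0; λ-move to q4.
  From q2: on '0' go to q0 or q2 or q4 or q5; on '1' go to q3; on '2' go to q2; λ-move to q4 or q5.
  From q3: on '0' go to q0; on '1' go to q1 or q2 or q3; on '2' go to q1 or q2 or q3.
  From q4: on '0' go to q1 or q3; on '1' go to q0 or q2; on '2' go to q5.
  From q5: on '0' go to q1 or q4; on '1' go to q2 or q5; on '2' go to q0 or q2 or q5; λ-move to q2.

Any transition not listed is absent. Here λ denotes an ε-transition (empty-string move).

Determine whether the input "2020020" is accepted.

Yes

Start in {q0}.
Read '2': {q0} → {q3, q4}.
Read '0': {q3, q4} → {q0, q1, q3, q4}.
Read '2': {q0, q1, q3, q4} → {q0, q1, q2, q3, q4, q5}.
Read '0': {q0, q1, q2, q3, q4, q5} → {q0, q1, q2, q3, q4, q5}.
Read '0': {q0, q1, q2, q3, q4, q5} → {q0, q1, q2, q3, q4, q5}.
Read '2': {q0, q1, q2, q3, q4, q5} → {q0, q1, q2, q3, q4, q5}.
Read '0': {q0, q1, q2, q3, q4, q5} → {q0, q1, q2, q3, q4, q5}.
The final set {q0, q1, q2, q3, q4, q5} contains the accepting states q1, q5.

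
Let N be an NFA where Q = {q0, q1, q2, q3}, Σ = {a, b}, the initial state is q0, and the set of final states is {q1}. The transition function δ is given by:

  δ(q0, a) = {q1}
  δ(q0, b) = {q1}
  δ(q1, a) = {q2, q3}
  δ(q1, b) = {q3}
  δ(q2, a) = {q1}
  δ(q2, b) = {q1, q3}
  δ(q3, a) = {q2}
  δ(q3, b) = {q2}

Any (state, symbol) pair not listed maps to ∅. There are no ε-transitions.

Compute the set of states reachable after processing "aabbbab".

{q1, q2, q3}

Start in {q0}.
Read 'a': {q0} → {q1}.
Read 'a': {q1} → {q2, q3}.
Read 'b': {q2, q3} → {q1, q2, q3}.
Read 'b': {q1, q2, q3} → {q1, q2, q3}.
Read 'b': {q1, q2, q3} → {q1, q2, q3}.
Read 'a': {q1, q2, q3} → {q1, q2, q3}.
Read 'b': {q1, q2, q3} → {q1, q2, q3}.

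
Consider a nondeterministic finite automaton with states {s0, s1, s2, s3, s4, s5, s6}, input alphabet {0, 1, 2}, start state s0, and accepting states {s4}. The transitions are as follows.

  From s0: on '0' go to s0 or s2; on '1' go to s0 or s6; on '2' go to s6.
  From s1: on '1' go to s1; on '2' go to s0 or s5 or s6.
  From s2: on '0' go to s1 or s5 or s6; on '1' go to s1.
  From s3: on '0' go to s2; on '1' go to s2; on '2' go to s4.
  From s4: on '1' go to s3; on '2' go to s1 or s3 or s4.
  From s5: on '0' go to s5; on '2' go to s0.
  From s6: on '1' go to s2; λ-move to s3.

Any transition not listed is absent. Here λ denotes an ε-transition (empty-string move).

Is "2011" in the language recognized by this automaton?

No

Start in {s0}.
Read '2': {s0} → {s3, s6}.
Read '0': {s3, s6} → {s2}.
Read '1': {s2} → {s1}.
Read '1': {s1} → {s1}.
The final set {s1} contains no accepting state.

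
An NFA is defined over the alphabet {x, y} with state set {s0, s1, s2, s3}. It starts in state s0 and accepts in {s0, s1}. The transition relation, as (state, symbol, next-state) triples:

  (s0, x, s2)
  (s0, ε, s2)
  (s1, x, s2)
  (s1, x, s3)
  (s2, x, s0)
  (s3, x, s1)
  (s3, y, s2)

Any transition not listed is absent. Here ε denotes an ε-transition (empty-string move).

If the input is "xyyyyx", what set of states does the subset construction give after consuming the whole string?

∅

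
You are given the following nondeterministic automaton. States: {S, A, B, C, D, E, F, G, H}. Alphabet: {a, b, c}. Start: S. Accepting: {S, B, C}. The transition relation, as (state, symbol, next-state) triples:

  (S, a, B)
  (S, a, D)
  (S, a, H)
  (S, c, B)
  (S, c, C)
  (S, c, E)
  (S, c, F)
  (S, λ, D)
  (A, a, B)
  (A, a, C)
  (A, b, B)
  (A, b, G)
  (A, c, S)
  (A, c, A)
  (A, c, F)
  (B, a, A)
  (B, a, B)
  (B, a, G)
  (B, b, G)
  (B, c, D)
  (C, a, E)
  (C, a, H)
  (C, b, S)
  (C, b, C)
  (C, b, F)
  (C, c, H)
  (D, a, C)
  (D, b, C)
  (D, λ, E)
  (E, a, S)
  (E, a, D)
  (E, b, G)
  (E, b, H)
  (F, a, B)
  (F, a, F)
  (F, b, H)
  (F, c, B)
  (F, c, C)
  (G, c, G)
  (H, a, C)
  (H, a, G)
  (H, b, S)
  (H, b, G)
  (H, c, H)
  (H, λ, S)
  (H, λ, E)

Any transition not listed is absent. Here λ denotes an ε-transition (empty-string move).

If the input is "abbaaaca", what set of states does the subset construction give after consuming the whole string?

Start: ε-closure({S}) = {S, D, E}.
Read 'a': S→{B, D, H}, D→{C}, E→{S, D}; union {S, B, C, D, H}; ε-closure = {S, B, C, D, E, H}.
Read 'b': S→∅, B→{G}, C→{S, C, F}, D→{C}, E→{G, H}, H→{S, G}; union {S, C, F, G, H}; ε-closure = {S, C, D, E, F, G, H}.
Read 'b': S→∅, C→{S, C, F}, D→{C}, E→{G, H}, F→{H}, G→∅, H→{S, G}; union {S, C, F, G, H}; ε-closure = {S, C, D, E, F, G, H}.
Read 'a': S→{B, D, H}, C→{E, H}, D→{C}, E→{S, D}, F→{B, F}, G→∅, H→{C, G}; now {S, B, C, D, E, F, G, H}.
Read 'a': S→{B, D, H}, B→{A, B, G}, C→{E, H}, D→{C}, E→{S, D}, F→{B, F}, G→∅, H→{C, G}; now {S, A, B, C, D, E, F, G, H}.
Read 'a': S→{B, D, H}, A→{B, C}, B→{A, B, G}, C→{E, H}, D→{C}, E→{S, D}, F→{B, F}, G→∅, H→{C, G}; now {S, A, B, C, D, E, F, G, H}.
Read 'c': S→{B, C, E, F}, A→{S, A, F}, B→{D}, C→{H}, D→∅, E→∅, F→{B, C}, G→{G}, H→{H}; now {S, A, B, C, D, E, F, G, H}.
Read 'a': S→{B, D, H}, A→{B, C}, B→{A, B, G}, C→{E, H}, D→{C}, E→{S, D}, F→{B, F}, G→∅, H→{C, G}; now {S, A, B, C, D, E, F, G, H}.

{S, A, B, C, D, E, F, G, H}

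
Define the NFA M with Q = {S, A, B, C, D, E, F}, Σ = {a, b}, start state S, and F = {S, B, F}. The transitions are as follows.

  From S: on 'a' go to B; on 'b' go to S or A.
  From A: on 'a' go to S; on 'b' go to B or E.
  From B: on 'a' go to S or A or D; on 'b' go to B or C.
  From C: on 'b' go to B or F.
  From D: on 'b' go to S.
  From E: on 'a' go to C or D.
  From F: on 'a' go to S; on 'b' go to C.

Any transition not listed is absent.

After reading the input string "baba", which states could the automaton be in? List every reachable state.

{S, A, B, D}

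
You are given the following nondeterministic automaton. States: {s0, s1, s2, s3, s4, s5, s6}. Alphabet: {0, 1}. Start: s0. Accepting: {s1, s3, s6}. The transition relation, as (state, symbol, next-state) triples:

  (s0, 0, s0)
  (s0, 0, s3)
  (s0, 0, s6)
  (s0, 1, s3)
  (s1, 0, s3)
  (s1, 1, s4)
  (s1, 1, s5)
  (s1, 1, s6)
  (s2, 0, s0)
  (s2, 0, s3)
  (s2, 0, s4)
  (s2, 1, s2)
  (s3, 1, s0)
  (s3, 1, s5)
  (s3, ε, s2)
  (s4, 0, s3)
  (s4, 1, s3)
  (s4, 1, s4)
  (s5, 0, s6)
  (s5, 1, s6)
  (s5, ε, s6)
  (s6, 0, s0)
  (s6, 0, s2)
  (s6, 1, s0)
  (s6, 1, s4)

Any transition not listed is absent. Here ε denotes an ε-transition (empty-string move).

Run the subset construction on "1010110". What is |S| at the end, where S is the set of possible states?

5

Start in {s0}.
Read '1': s0→{s3}; union {s3}; ε-closure = {s2, s3}.
Read '0': s2→{s0, s3, s4}, s3→∅; union {s0, s3, s4}; ε-closure = {s0, s2, s3, s4}.
Read '1': s0→{s3}, s2→{s2}, s3→{s0, s5}, s4→{s3, s4}; union {s0, s2, s3, s4, s5}; ε-closure = {s0, s2, s3, s4, s5, s6}.
Read '0': s0→{s0, s3, s6}, s2→{s0, s3, s4}, s3→∅, s4→{s3}, s5→{s6}, s6→{s0, s2}; now {s0, s2, s3, s4, s6}.
Read '1': s0→{s3}, s2→{s2}, s3→{s0, s5}, s4→{s3, s4}, s6→{s0, s4}; union {s0, s2, s3, s4, s5}; ε-closure = {s0, s2, s3, s4, s5, s6}.
Read '1': s0→{s3}, s2→{s2}, s3→{s0, s5}, s4→{s3, s4}, s5→{s6}, s6→{s0, s4}; now {s0, s2, s3, s4, s5, s6}.
Read '0': s0→{s0, s3, s6}, s2→{s0, s3, s4}, s3→∅, s4→{s3}, s5→{s6}, s6→{s0, s2}; now {s0, s2, s3, s4, s6}.
That set has 5 states.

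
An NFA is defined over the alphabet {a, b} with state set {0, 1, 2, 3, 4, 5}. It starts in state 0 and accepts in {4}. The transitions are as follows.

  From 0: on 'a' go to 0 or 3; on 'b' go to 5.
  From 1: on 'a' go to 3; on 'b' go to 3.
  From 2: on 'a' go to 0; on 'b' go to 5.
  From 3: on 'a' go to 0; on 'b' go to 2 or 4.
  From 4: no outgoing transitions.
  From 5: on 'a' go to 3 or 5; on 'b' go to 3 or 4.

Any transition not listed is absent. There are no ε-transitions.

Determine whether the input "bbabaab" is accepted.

Start in {0}.
Read 'b': 0→{5}; now {5}.
Read 'b': 5→{3, 4}; now {3, 4}.
Read 'a': 3→{0}, 4→∅; now {0}.
Read 'b': 0→{5}; now {5}.
Read 'a': 5→{3, 5}; now {3, 5}.
Read 'a': 3→{0}, 5→{3, 5}; now {0, 3, 5}.
Read 'b': 0→{5}, 3→{2, 4}, 5→{3, 4}; now {2, 3, 4, 5}.
The final set {2, 3, 4, 5} contains the accepting state 4.

Yes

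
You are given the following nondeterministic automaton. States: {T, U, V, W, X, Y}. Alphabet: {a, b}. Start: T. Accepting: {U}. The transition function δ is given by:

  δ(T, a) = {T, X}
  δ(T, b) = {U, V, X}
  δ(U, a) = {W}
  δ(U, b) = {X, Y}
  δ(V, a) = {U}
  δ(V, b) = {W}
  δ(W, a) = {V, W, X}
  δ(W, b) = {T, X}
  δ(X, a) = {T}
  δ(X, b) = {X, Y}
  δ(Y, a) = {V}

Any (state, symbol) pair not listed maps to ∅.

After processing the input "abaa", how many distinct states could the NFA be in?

Start in {T}.
Read 'a': {T} → {T, X}.
Read 'b': {T, X} → {U, V, X, Y}.
Read 'a': {U, V, X, Y} → {T, U, V, W}.
Read 'a': {T, U, V, W} → {T, U, V, W, X}.
That set has 5 states.

5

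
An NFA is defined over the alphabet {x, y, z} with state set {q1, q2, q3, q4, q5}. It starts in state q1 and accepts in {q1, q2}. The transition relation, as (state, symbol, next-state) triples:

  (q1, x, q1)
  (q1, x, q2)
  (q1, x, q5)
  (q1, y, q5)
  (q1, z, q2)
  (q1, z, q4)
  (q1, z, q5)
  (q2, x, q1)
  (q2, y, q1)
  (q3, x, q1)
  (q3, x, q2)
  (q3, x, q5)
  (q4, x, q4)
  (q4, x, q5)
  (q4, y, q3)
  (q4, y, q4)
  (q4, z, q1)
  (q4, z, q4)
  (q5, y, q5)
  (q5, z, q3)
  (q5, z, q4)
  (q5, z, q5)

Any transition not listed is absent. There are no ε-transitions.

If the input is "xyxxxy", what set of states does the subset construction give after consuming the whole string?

Start in {q1}.
Read 'x': q1→{q1, q2, q5}; now {q1, q2, q5}.
Read 'y': q1→{q5}, q2→{q1}, q5→{q5}; now {q1, q5}.
Read 'x': q1→{q1, q2, q5}, q5→∅; now {q1, q2, q5}.
Read 'x': q1→{q1, q2, q5}, q2→{q1}, q5→∅; now {q1, q2, q5}.
Read 'x': q1→{q1, q2, q5}, q2→{q1}, q5→∅; now {q1, q2, q5}.
Read 'y': q1→{q5}, q2→{q1}, q5→{q5}; now {q1, q5}.

{q1, q5}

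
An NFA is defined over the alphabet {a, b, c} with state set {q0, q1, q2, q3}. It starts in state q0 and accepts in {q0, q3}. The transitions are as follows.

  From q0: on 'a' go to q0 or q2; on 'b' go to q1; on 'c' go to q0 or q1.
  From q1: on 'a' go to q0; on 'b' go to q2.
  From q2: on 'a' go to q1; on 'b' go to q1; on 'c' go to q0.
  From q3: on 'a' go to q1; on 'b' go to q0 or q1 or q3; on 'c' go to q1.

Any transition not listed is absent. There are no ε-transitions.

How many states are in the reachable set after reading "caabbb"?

Start in {q0}.
Read 'c': {q0} → {q0, q1}.
Read 'a': {q0, q1} → {q0, q2}.
Read 'a': {q0, q2} → {q0, q1, q2}.
Read 'b': {q0, q1, q2} → {q1, q2}.
Read 'b': {q1, q2} → {q1, q2}.
Read 'b': {q1, q2} → {q1, q2}.
That set has 2 states.

2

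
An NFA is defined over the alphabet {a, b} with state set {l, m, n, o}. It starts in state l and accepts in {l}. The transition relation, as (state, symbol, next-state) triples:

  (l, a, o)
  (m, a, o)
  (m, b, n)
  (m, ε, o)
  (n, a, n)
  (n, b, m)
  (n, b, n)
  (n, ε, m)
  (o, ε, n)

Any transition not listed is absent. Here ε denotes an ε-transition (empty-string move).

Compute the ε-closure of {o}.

{m, n, o}

Begin with {o}.
ε-move o → n; add n.
ε-move n → m; add m.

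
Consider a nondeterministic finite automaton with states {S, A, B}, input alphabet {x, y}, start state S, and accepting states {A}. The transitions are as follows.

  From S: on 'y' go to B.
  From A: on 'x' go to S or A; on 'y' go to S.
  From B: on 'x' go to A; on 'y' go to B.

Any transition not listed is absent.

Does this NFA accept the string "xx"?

No

Start in {S}.
Read 'x': S→∅; now ∅.
The set is empty and remains empty for the remaining 1 symbol.
The final set ∅ contains no accepting state.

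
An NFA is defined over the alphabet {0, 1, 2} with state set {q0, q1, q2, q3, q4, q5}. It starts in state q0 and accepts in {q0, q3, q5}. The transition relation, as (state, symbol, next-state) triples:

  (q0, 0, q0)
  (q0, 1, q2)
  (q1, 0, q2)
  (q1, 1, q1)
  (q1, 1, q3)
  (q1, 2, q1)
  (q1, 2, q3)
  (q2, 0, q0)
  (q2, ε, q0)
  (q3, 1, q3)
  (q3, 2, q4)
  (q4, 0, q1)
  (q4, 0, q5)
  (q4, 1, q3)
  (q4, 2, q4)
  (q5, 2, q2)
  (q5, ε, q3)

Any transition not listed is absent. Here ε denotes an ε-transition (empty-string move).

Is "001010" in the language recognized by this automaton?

Yes

Start in {q0}.
Read '0': q0→{q0}; now {q0}.
Read '0': q0→{q0}; now {q0}.
Read '1': q0→{q2}; union {q2}; ε-closure = {q0, q2}.
Read '0': q0→{q0}, q2→{q0}; now {q0}.
Read '1': q0→{q2}; union {q2}; ε-closure = {q0, q2}.
Read '0': q0→{q0}, q2→{q0}; now {q0}.
The final set {q0} contains the accepting state q0.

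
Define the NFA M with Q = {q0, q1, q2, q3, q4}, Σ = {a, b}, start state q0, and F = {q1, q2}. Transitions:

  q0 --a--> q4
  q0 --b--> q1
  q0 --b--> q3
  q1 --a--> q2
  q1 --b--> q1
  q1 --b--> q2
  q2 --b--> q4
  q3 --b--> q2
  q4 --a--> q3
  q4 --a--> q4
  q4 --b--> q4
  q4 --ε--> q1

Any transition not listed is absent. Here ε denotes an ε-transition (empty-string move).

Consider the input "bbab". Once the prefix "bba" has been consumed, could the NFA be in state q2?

Yes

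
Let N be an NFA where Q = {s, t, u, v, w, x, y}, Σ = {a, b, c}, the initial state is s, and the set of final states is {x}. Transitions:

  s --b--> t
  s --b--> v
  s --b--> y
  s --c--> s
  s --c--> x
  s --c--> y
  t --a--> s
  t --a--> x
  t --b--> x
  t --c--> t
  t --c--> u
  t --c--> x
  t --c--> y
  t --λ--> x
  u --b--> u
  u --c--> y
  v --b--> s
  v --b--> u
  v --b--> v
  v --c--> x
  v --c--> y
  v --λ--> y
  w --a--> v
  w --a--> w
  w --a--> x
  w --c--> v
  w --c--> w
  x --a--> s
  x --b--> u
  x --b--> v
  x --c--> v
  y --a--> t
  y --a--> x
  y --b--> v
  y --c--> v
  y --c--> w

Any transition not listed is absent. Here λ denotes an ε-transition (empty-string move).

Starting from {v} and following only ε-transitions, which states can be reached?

Begin with {v}.
ε-move v → y; add y.

{v, y}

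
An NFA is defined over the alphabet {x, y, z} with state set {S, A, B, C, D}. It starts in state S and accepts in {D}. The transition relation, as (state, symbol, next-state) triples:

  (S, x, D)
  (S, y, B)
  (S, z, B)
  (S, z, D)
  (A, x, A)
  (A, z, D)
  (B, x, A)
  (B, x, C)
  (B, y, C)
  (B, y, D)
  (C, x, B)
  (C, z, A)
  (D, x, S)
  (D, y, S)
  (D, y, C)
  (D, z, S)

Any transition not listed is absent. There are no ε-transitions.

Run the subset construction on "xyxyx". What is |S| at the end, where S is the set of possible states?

3

Start in {S}.
Read 'x': S→{D}; now {D}.
Read 'y': D→{S, C}; now {S, C}.
Read 'x': S→{D}, C→{B}; now {B, D}.
Read 'y': B→{C, D}, D→{S, C}; now {S, C, D}.
Read 'x': S→{D}, C→{B}, D→{S}; now {S, B, D}.
That set has 3 states.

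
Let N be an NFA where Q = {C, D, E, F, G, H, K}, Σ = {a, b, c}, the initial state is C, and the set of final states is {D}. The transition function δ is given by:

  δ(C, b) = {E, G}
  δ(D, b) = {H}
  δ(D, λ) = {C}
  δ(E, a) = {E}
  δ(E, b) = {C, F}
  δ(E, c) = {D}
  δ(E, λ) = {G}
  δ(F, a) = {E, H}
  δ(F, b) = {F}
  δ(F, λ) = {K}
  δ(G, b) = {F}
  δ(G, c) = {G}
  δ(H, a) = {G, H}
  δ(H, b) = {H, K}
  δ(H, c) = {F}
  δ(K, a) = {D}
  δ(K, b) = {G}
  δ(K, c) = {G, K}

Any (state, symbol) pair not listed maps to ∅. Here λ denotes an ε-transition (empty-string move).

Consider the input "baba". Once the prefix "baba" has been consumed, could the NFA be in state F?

No

Start in {C}.
Read 'b': {C} → {E, G}.
Read 'a': {E, G} → {E, G}.
Read 'b': {E, G} → {C, F, K}.
Read 'a': {C, F, K} → {C, D, E, G, H}.
State F is not in {C, D, E, G, H}.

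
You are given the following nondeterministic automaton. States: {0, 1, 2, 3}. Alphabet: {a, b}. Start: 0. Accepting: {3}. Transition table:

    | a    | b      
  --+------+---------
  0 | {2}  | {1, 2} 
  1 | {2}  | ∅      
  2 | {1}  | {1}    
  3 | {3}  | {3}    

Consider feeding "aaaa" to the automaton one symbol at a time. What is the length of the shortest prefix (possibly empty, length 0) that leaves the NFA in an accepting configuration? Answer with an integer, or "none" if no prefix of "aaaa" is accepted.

none

Start in {0}.
Read 'a': {0} → {2}.
Read 'a': {2} → {1}.
Read 'a': {1} → {2}.
Read 'a': {2} → {1}.
No reachable set along the way intersects F.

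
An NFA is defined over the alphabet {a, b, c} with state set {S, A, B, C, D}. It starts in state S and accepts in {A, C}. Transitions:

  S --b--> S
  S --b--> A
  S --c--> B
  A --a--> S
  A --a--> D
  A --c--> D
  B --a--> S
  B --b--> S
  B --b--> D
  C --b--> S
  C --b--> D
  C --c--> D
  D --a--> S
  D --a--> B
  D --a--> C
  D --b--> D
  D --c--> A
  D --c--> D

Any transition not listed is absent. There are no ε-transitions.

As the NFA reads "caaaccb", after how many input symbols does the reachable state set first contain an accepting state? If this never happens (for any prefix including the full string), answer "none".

Start in {S}.
Read 'c': {S} → {B}.
Read 'a': {B} → {S}.
Read 'a': {S} → ∅.
The set is empty and remains empty for the remaining 4 symbols.
No reachable set along the way intersects F.

none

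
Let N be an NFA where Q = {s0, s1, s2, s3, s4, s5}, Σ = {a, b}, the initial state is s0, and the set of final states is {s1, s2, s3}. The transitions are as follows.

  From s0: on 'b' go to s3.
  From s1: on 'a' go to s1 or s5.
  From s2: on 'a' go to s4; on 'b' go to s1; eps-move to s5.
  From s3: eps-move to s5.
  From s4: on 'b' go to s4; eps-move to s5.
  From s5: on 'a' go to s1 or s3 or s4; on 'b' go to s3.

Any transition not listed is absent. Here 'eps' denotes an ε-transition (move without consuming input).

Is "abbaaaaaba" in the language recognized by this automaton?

Start in {s0}.
Read 'a': s0→∅; now ∅.
The set is empty and remains empty for the remaining 9 symbols.
The final set ∅ contains no accepting state.

No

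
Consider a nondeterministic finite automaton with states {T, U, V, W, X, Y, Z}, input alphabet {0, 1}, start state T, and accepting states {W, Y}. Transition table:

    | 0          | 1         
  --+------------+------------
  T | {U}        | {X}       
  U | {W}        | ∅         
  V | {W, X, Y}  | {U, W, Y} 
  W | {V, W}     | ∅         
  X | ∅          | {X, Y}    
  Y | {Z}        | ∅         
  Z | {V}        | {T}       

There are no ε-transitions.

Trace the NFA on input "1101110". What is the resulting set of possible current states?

Start in {T}.
Read '1': T→{X}; now {X}.
Read '1': X→{X, Y}; now {X, Y}.
Read '0': X→∅, Y→{Z}; now {Z}.
Read '1': Z→{T}; now {T}.
Read '1': T→{X}; now {X}.
Read '1': X→{X, Y}; now {X, Y}.
Read '0': X→∅, Y→{Z}; now {Z}.

{Z}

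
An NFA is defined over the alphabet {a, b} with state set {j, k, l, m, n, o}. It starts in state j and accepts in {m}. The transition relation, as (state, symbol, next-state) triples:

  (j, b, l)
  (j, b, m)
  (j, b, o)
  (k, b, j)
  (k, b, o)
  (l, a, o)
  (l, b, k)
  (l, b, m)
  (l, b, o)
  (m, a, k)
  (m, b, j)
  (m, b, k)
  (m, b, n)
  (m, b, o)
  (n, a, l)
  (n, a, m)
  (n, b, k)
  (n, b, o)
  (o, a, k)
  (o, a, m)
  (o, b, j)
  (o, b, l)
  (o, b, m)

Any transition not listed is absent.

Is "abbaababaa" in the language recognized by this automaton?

Start in {j}.
Read 'a': {j} → ∅.
The set is empty and remains empty for the remaining 9 symbols.
The final set ∅ contains no accepting state.

No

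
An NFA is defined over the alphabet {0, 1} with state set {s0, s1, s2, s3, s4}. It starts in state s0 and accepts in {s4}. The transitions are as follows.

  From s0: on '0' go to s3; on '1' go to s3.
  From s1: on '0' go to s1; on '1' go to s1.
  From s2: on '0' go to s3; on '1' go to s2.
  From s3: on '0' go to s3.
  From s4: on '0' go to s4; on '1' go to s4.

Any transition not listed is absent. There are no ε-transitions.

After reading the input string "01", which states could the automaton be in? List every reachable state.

Start in {s0}.
Read '0': {s0} → {s3}.
Read '1': {s3} → ∅.

∅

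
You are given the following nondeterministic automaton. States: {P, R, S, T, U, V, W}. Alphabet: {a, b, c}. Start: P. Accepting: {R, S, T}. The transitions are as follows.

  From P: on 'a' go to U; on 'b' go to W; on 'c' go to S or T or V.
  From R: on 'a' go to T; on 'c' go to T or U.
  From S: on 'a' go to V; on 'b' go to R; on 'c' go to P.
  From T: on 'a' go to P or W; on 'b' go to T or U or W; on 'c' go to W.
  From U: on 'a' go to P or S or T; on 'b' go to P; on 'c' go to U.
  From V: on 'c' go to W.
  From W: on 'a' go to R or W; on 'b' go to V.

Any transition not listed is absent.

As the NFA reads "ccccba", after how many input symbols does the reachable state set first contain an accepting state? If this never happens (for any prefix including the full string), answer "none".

Start in {P}.
Read 'c': P→{S, T, V}; now {S, T, V}.
None of the earlier sets intersect F, but {S, T, V} does.

1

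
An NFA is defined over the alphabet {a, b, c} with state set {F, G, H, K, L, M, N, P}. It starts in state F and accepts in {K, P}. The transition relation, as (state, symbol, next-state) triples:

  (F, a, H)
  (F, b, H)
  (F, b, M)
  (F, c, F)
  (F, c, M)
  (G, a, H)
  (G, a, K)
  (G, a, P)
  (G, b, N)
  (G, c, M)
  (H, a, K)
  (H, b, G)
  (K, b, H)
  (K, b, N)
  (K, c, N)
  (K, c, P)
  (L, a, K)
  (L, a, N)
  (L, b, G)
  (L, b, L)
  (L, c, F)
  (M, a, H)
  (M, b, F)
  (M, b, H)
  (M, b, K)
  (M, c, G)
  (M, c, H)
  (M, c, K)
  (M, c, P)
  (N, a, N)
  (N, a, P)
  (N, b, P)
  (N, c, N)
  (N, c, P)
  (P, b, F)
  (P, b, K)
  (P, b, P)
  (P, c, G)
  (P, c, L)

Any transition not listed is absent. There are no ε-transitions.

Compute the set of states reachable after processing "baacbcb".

{F, G, H, K, L, M, N, P}

Start in {F}.
Read 'b': F→{H, M}; now {H, M}.
Read 'a': H→{K}, M→{H}; now {H, K}.
Read 'a': H→{K}, K→∅; now {K}.
Read 'c': K→{N, P}; now {N, P}.
Read 'b': N→{P}, P→{F, K, P}; now {F, K, P}.
Read 'c': F→{F, M}, K→{N, P}, P→{G, L}; now {F, G, L, M, N, P}.
Read 'b': F→{H, M}, G→{N}, L→{G, L}, M→{F, H, K}, N→{P}, P→{F, K, P}; now {F, G, H, K, L, M, N, P}.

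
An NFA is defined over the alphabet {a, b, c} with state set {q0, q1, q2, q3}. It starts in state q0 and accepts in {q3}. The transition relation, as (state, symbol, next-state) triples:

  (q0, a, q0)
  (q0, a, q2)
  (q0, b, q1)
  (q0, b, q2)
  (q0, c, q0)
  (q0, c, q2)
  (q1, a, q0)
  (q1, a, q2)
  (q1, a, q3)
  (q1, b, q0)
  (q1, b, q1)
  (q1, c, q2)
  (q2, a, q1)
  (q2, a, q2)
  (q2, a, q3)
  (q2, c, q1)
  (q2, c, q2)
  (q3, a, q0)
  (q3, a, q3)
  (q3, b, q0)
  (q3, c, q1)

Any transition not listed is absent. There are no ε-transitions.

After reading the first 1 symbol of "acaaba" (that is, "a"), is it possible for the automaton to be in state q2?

Yes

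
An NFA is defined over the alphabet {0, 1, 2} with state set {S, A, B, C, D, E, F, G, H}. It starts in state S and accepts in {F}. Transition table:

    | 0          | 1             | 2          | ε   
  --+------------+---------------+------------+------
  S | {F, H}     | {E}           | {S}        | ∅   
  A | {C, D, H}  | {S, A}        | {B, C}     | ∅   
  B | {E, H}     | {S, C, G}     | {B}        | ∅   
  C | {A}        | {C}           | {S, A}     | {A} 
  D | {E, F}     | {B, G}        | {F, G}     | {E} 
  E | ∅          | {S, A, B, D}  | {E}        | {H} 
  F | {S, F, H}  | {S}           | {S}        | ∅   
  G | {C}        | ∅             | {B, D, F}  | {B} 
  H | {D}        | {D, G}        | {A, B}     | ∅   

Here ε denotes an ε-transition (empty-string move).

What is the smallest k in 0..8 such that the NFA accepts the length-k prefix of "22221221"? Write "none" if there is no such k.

none

Start in {S}.
Read '2': {S} → {S}.
Read '2': {S} → {S}.
Read '2': {S} → {S}.
Read '2': {S} → {S}.
Read '1': {S} → {E, H}.
Read '2': {E, H} → {A, B, E, H}.
Read '2': {A, B, E, H} → {A, B, C, E, H}.
Read '1': {A, B, C, E, H} → {S, A, B, C, D, E, G, H}.
No reachable set along the way intersects F.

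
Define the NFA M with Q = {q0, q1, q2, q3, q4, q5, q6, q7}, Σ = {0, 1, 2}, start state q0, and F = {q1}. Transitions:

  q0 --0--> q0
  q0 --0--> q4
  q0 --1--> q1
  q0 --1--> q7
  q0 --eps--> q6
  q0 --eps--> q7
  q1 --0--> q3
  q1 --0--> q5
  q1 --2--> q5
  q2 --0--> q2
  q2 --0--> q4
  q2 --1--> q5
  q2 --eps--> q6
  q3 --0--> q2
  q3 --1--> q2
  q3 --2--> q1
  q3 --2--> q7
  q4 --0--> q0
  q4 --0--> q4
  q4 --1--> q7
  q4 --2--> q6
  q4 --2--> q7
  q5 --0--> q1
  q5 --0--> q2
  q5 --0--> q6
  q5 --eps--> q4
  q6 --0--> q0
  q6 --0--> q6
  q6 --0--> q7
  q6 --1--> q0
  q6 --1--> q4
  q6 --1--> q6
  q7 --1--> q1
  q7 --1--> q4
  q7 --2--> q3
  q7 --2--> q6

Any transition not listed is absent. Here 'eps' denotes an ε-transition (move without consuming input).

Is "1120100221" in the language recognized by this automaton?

Start: ε-closure({q0}) = {q0, q6, q7}.
Read '1': {q0, q6, q7} → {q0, q1, q4, q6, q7}.
Read '1': {q0, q1, q4, q6, q7} → {q0, q1, q4, q6, q7}.
Read '2': {q0, q1, q4, q6, q7} → {q3, q4, q5, q6, q7}.
Read '0': {q3, q4, q5, q6, q7} → {q0, q1, q2, q4, q6, q7}.
Read '1': {q0, q1, q2, q4, q6, q7} → {q0, q1, q4, q5, q6, q7}.
Read '0': {q0, q1, q4, q5, q6, q7} → {q0, q1, q2, q3, q4, q5, q6, q7}.
Read '0': {q0, q1, q2, q3, q4, q5, q6, q7} → {q0, q1, q2, q3, q4, q5, q6, q7}.
Read '2': {q0, q1, q2, q3, q4, q5, q6, q7} → {q1, q3, q4, q5, q6, q7}.
Read '2': {q1, q3, q4, q5, q6, q7} → {q1, q3, q4, q5, q6, q7}.
Read '1': {q1, q3, q4, q5, q6, q7} → {q0, q1, q2, q4, q6, q7}.
The final set {q0, q1, q2, q4, q6, q7} contains the accepting state q1.

Yes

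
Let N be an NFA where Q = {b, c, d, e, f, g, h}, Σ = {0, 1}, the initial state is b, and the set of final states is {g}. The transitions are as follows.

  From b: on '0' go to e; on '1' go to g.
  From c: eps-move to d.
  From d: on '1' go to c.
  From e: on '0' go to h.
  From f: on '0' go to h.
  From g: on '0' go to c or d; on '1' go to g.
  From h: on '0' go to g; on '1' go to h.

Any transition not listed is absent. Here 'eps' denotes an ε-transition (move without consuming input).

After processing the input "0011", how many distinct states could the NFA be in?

Start in {b}.
Read '0': b→{e}; now {e}.
Read '0': e→{h}; now {h}.
Read '1': h→{h}; now {h}.
Read '1': h→{h}; now {h}.
That set has 1 state.

1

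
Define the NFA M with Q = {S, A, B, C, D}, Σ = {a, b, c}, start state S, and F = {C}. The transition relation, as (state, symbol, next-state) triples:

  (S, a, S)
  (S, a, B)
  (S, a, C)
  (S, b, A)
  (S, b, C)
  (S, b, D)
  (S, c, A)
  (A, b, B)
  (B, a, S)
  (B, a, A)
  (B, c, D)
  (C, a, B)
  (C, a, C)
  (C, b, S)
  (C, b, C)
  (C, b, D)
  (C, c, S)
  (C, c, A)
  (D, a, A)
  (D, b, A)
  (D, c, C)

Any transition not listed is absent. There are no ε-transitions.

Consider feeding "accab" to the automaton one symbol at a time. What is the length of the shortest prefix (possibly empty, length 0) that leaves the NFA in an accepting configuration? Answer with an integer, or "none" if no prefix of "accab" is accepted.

1

Start in {S}.
Read 'a': S→{S, B, C}; now {S, B, C}.
None of the earlier sets intersect F, but {S, B, C} does.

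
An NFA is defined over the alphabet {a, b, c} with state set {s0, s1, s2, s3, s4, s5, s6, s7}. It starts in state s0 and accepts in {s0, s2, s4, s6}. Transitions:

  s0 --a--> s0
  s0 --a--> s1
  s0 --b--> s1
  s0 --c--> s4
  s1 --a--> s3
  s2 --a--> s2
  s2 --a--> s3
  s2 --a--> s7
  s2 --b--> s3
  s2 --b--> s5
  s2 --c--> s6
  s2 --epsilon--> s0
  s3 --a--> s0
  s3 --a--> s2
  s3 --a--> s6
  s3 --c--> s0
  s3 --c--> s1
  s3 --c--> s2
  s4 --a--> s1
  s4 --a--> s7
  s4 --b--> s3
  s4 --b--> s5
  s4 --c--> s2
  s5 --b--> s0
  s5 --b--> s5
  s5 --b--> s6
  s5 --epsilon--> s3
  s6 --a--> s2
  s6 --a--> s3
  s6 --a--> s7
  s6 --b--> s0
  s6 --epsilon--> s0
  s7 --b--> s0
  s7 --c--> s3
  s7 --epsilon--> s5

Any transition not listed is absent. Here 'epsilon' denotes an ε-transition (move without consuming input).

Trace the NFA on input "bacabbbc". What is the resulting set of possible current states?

{s0, s1, s2, s4}

Start in {s0}.
Read 'b': {s0} → {s1}.
Read 'a': {s1} → {s3}.
Read 'c': {s3} → {s0, s1, s2}.
Read 'a': {s0, s1, s2} → {s0, s1, s2, s3, s5, s7}.
Read 'b': {s0, s1, s2, s3, s5, s7} → {s0, s1, s3, s5, s6}.
Read 'b': {s0, s1, s3, s5, s6} → {s0, s1, s3, s5, s6}.
Read 'b': {s0, s1, s3, s5, s6} → {s0, s1, s3, s5, s6}.
Read 'c': {s0, s1, s3, s5, s6} → {s0, s1, s2, s4}.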